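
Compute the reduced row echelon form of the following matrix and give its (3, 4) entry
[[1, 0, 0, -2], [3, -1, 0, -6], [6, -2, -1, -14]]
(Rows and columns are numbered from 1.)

2

R2 ← R2 − 3·R1
  [ 1   0   0   -2 ]
  [ 0  -1   0    0 ]
  [ 6  -2  -1  -14 ]
R3 ← R3 − 6·R1
  [ 1   0   0  -2 ]
  [ 0  -1   0   0 ]
  [ 0  -2  -1  -2 ]
R2 ← -1·R2
  [ 1   0   0  -2 ]
  [ 0   1   0   0 ]
  [ 0  -2  -1  -2 ]
R3 ← R3 + 2·R2
  [ 1  0   0  -2 ]
  [ 0  1   0   0 ]
  [ 0  0  -1  -2 ]
R3 ← -1·R3
  [ 1  0  0  -2 ]
  [ 0  1  0   0 ]
  [ 0  0  1   2 ]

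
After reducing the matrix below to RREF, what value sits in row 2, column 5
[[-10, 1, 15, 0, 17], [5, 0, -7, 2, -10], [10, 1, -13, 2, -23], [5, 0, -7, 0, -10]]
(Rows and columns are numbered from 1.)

-3

r1 ← -1/10·r1
r2 ← r2 − 5·r1
r3 ← r3 − 10·r1
r4 ← r4 − 5·r1
r2 ← 2·r2
r3 ← r3 − 2·r2
r4 ← r4 − 1/2·r2
r3 ← -1/6·r3
r4 ← r4 + 2·r3
r2 ← r2 − 4·r3
r1 ← r1 + 1/10·r2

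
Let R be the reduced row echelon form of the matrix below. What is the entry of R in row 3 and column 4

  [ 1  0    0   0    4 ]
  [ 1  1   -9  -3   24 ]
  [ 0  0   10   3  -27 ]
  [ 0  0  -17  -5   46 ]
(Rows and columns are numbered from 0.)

1

R2 → R2 − R1
  [ 1  0    0   0    4 ]
  [ 0  1   -9  -3   20 ]
  [ 0  0   10   3  -27 ]
  [ 0  0  -17  -5   46 ]
R3 → 1/10·R3
  [ 1  0    0     0       4 ]
  [ 0  1   -9    -3      20 ]
  [ 0  0    1  3/10  -27/10 ]
  [ 0  0  -17    -5      46 ]
R4 → R4 + 17·R3
  [ 1  0   0     0       4 ]
  [ 0  1  -9    -3      20 ]
  [ 0  0   1  3/10  -27/10 ]
  [ 0  0   0  1/10    1/10 ]
R4 → 10·R4
  [ 1  0   0     0       4 ]
  [ 0  1  -9    -3      20 ]
  [ 0  0   1  3/10  -27/10 ]
  [ 0  0   0     1       1 ]
R3 → R3 − 3/10·R4
  [ 1  0   0   0   4 ]
  [ 0  1  -9  -3  20 ]
  [ 0  0   1   0  -3 ]
  [ 0  0   0   1   1 ]
R2 → R2 + 3·R4
  [ 1  0   0  0   4 ]
  [ 0  1  -9  0  23 ]
  [ 0  0   1  0  -3 ]
  [ 0  0   0  1   1 ]
R2 → R2 + 9·R3
  [ 1  0  0  0   4 ]
  [ 0  1  0  0  -4 ]
  [ 0  0  1  0  -3 ]
  [ 0  0  0  1   1 ]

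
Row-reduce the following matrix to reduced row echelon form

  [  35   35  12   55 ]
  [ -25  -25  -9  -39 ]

ρ1 := 1/35·ρ1
  [   1    1  12/35  11/7 ]
  [ -25  -25     -9   -39 ]
ρ2 := ρ2 + 25·ρ1
  [ 1  1  12/35  11/7 ]
  [ 0  0   -3/7   2/7 ]
ρ2 := -7/3·ρ2
  [ 1  1  12/35  11/7 ]
  [ 0  0      1  -2/3 ]
ρ1 := ρ1 − 12/35·ρ2
  [ 1  1  0   9/5 ]
  [ 0  0  1  -2/3 ]

[[1, 1, 0, 9/5], [0, 0, 1, -2/3]]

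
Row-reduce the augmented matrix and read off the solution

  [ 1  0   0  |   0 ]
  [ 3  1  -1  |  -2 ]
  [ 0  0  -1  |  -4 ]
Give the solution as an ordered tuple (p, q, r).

Subtract 3 times r1 from r2.
  [ 1  0   0  |   0 ]
  [ 0  1  -1  |  -2 ]
  [ 0  0  -1  |  -4 ]
Multiply r3 by -1.
  [ 1  0   0  |   0 ]
  [ 0  1  -1  |  -2 ]
  [ 0  0   1  |   4 ]
Add r3 to r2.
  [ 1  0  0  |  0 ]
  [ 0  1  0  |  2 ]
  [ 0  0  1  |  4 ]
Reading off the last column: p = 0, q = 2, r = 4.

(0, 2, 4)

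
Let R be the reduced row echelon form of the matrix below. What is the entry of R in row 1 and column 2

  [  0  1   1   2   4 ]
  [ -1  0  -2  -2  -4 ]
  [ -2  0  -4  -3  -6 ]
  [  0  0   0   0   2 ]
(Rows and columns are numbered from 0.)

1

r1 <=> r2
  [ -1  0  -2  -2  -4 ]
  [  0  1   1   2   4 ]
  [ -2  0  -4  -3  -6 ]
  [  0  0   0   0   2 ]
r1 -> -1·r1
  [  1  0   2   2   4 ]
  [  0  1   1   2   4 ]
  [ -2  0  -4  -3  -6 ]
  [  0  0   0   0   2 ]
r3 -> r3 + 2·r1
  [ 1  0  2  2  4 ]
  [ 0  1  1  2  4 ]
  [ 0  0  0  1  2 ]
  [ 0  0  0  0  2 ]
r4 -> 1/2·r4
  [ 1  0  2  2  4 ]
  [ 0  1  1  2  4 ]
  [ 0  0  0  1  2 ]
  [ 0  0  0  0  1 ]
r3 -> r3 − 2·r4
  [ 1  0  2  2  4 ]
  [ 0  1  1  2  4 ]
  [ 0  0  0  1  0 ]
  [ 0  0  0  0  1 ]
r2 -> r2 − 4·r4
  [ 1  0  2  2  4 ]
  [ 0  1  1  2  0 ]
  [ 0  0  0  1  0 ]
  [ 0  0  0  0  1 ]
r1 -> r1 − 4·r4
  [ 1  0  2  2  0 ]
  [ 0  1  1  2  0 ]
  [ 0  0  0  1  0 ]
  [ 0  0  0  0  1 ]
r2 -> r2 − 2·r3
  [ 1  0  2  2  0 ]
  [ 0  1  1  0  0 ]
  [ 0  0  0  1  0 ]
  [ 0  0  0  0  1 ]
r1 -> r1 − 2·r3
  [ 1  0  2  0  0 ]
  [ 0  1  1  0  0 ]
  [ 0  0  0  1  0 ]
  [ 0  0  0  0  1 ]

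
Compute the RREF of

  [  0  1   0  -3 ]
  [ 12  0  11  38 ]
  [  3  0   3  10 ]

Swap ρ1 and ρ2.
  [ 12  0  11  38 ]
  [  0  1   0  -3 ]
  [  3  0   3  10 ]
Multiply ρ1 by 1/12.
  [ 1  0  11/12  19/6 ]
  [ 0  1      0    -3 ]
  [ 3  0      3    10 ]
Subtract 3 times ρ1 from ρ3.
  [ 1  0  11/12  19/6 ]
  [ 0  1      0    -3 ]
  [ 0  0    1/4   1/2 ]
Multiply ρ3 by 4.
  [ 1  0  11/12  19/6 ]
  [ 0  1      0    -3 ]
  [ 0  0      1     2 ]
Subtract 11/12 times ρ3 from ρ1.
  [ 1  0  0  4/3 ]
  [ 0  1  0   -3 ]
  [ 0  0  1    2 ]

[[1, 0, 0, 4/3], [0, 1, 0, -3], [0, 0, 1, 2]]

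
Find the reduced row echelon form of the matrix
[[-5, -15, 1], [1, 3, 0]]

[[1, 3, 0], [0, 0, 1]]

ρ1 ← -1/5·ρ1
  [ 1  3  -1/5 ]
  [ 1  3     0 ]
ρ2 ← ρ2 − ρ1
  [ 1  3  -1/5 ]
  [ 0  0   1/5 ]
ρ2 ← 5·ρ2
  [ 1  3  -1/5 ]
  [ 0  0     1 ]
ρ1 ← ρ1 + 1/5·ρ2
  [ 1  3  0 ]
  [ 0  0  1 ]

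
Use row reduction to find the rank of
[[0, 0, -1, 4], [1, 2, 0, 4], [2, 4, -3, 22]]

R1 ↔ R2
  [ 1  2   0   4 ]
  [ 0  0  -1   4 ]
  [ 2  4  -3  22 ]
R3 := R3 − 2·R1
  [ 1  2   0   4 ]
  [ 0  0  -1   4 ]
  [ 0  0  -3  14 ]
R2 := -1·R2
  [ 1  2   0   4 ]
  [ 0  0   1  -4 ]
  [ 0  0  -3  14 ]
R3 := R3 + 3·R2
  [ 1  2  0   4 ]
  [ 0  0  1  -4 ]
  [ 0  0  0   2 ]
R3 := 1/2·R3
  [ 1  2  0   4 ]
  [ 0  0  1  -4 ]
  [ 0  0  0   1 ]
R2 := R2 + 4·R3
  [ 1  2  0  4 ]
  [ 0  0  1  0 ]
  [ 0  0  0  1 ]
R1 := R1 − 4·R3
  [ 1  2  0  0 ]
  [ 0  0  1  0 ]
  [ 0  0  0  1 ]
The reduced form has 3 nonzero rows.

rank = 3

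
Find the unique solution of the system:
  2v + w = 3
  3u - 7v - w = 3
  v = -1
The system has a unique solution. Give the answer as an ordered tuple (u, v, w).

(1/3, -1, 5)

Form the augmented matrix and row-reduce:
  [ 0   2   1  |   3 ]
  [ 3  -7  -1  |   3 ]
  [ 0   1   0  |  -1 ]
Swap r1 and r2.
  [ 3  -7  -1  |   3 ]
  [ 0   2   1  |   3 ]
  [ 0   1   0  |  -1 ]
Multiply r1 by 1/3.
  [ 1  -7/3  -1/3  |   1 ]
  [ 0     2     1  |   3 ]
  [ 0     1     0  |  -1 ]
Multiply r2 by 1/2.
  [ 1  -7/3  -1/3  |    1 ]
  [ 0     1   1/2  |  3/2 ]
  [ 0     1     0  |   -1 ]
Subtract r2 from r3.
  [ 1  -7/3  -1/3  |     1 ]
  [ 0     1   1/2  |   3/2 ]
  [ 0     0  -1/2  |  -5/2 ]
Multiply r3 by -2.
  [ 1  -7/3  -1/3  |    1 ]
  [ 0     1   1/2  |  3/2 ]
  [ 0     0     1  |    5 ]
Subtract 1/2 times r3 from r2.
  [ 1  -7/3  -1/3  |   1 ]
  [ 0     1     0  |  -1 ]
  [ 0     0     1  |   5 ]
Add 1/3 times r3 to r1.
  [ 1  -7/3  0  |  8/3 ]
  [ 0     1  0  |   -1 ]
  [ 0     0  1  |    5 ]
Add 7/3 times r2 to r1.
  [ 1  0  0  |  1/3 ]
  [ 0  1  0  |   -1 ]
  [ 0  0  1  |    5 ]
Reading off the last column: u = 1/3, v = -1, w = 5.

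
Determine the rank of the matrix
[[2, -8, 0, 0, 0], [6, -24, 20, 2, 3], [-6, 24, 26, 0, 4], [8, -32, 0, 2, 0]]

rank = 4

ρ1 ← 1/2·ρ1
  [  1   -4   0  0  0 ]
  [  6  -24  20  2  3 ]
  [ -6   24  26  0  4 ]
  [  8  -32   0  2  0 ]
ρ2 ← ρ2 − 6·ρ1
  [  1   -4   0  0  0 ]
  [  0    0  20  2  3 ]
  [ -6   24  26  0  4 ]
  [  8  -32   0  2  0 ]
ρ3 ← ρ3 + 6·ρ1
  [ 1   -4   0  0  0 ]
  [ 0    0  20  2  3 ]
  [ 0    0  26  0  4 ]
  [ 8  -32   0  2  0 ]
ρ4 ← ρ4 − 8·ρ1
  [ 1  -4   0  0  0 ]
  [ 0   0  20  2  3 ]
  [ 0   0  26  0  4 ]
  [ 0   0   0  2  0 ]
ρ2 ← 1/20·ρ2
  [ 1  -4   0     0     0 ]
  [ 0   0   1  1/10  3/20 ]
  [ 0   0  26     0     4 ]
  [ 0   0   0     2     0 ]
ρ3 ← ρ3 − 26·ρ2
  [ 1  -4  0      0     0 ]
  [ 0   0  1   1/10  3/20 ]
  [ 0   0  0  -13/5  1/10 ]
  [ 0   0  0      2     0 ]
ρ3 ← -5/13·ρ3
  [ 1  -4  0     0      0 ]
  [ 0   0  1  1/10   3/20 ]
  [ 0   0  0     1  -1/26 ]
  [ 0   0  0     2      0 ]
ρ4 ← ρ4 − 2·ρ3
  [ 1  -4  0     0      0 ]
  [ 0   0  1  1/10   3/20 ]
  [ 0   0  0     1  -1/26 ]
  [ 0   0  0     0   1/13 ]
ρ4 ← 13·ρ4
  [ 1  -4  0     0      0 ]
  [ 0   0  1  1/10   3/20 ]
  [ 0   0  0     1  -1/26 ]
  [ 0   0  0     0      1 ]
ρ3 ← ρ3 + 1/26·ρ4
  [ 1  -4  0     0     0 ]
  [ 0   0  1  1/10  3/20 ]
  [ 0   0  0     1     0 ]
  [ 0   0  0     0     1 ]
ρ2 ← ρ2 − 3/20·ρ4
  [ 1  -4  0     0  0 ]
  [ 0   0  1  1/10  0 ]
  [ 0   0  0     1  0 ]
  [ 0   0  0     0  1 ]
ρ2 ← ρ2 − 1/10·ρ3
  [ 1  -4  0  0  0 ]
  [ 0   0  1  0  0 ]
  [ 0   0  0  1  0 ]
  [ 0   0  0  0  1 ]
The reduced form has 4 nonzero rows.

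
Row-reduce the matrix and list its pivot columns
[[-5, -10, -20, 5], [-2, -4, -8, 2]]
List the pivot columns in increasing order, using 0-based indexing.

Multiply R1 by -1/5.
  [  1   2   4  -1 ]
  [ -2  -4  -8   2 ]
Add 2 times R1 to R2.
  [ 1  2  4  -1 ]
  [ 0  0  0   0 ]
Pivot columns are the columns containing a leading 1.

0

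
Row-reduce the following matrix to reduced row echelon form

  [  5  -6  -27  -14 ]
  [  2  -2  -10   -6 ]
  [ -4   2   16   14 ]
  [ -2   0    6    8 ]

[[1, 0, -3, -4], [0, 1, 2, -1], [0, 0, 0, 0], [0, 0, 0, 0]]

ρ1 ← 1/5·ρ1
  [  1  -6/5  -27/5  -14/5 ]
  [  2    -2    -10     -6 ]
  [ -4     2     16     14 ]
  [ -2     0      6      8 ]
ρ2 ← ρ2 − 2·ρ1
  [  1  -6/5  -27/5  -14/5 ]
  [  0   2/5    4/5   -2/5 ]
  [ -4     2     16     14 ]
  [ -2     0      6      8 ]
ρ3 ← ρ3 + 4·ρ1
  [  1   -6/5  -27/5  -14/5 ]
  [  0    2/5    4/5   -2/5 ]
  [  0  -14/5  -28/5   14/5 ]
  [ -2      0      6      8 ]
ρ4 ← ρ4 + 2·ρ1
  [ 1   -6/5  -27/5  -14/5 ]
  [ 0    2/5    4/5   -2/5 ]
  [ 0  -14/5  -28/5   14/5 ]
  [ 0  -12/5  -24/5   12/5 ]
ρ2 ← 5/2·ρ2
  [ 1   -6/5  -27/5  -14/5 ]
  [ 0      1      2     -1 ]
  [ 0  -14/5  -28/5   14/5 ]
  [ 0  -12/5  -24/5   12/5 ]
ρ3 ← ρ3 + 14/5·ρ2
  [ 1   -6/5  -27/5  -14/5 ]
  [ 0      1      2     -1 ]
  [ 0      0      0      0 ]
  [ 0  -12/5  -24/5   12/5 ]
ρ4 ← ρ4 + 12/5·ρ2
  [ 1  -6/5  -27/5  -14/5 ]
  [ 0     1      2     -1 ]
  [ 0     0      0      0 ]
  [ 0     0      0      0 ]
ρ1 ← ρ1 + 6/5·ρ2
  [ 1  0  -3  -4 ]
  [ 0  1   2  -1 ]
  [ 0  0   0   0 ]
  [ 0  0   0   0 ]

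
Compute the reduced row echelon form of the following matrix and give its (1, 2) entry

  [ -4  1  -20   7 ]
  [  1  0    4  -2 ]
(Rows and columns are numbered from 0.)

-4

R1 ← -1/4·R1
  [ 1  -1/4  5  -7/4 ]
  [ 1     0  4    -2 ]
R2 ← R2 − R1
  [ 1  -1/4   5  -7/4 ]
  [ 0   1/4  -1  -1/4 ]
R2 ← 4·R2
  [ 1  -1/4   5  -7/4 ]
  [ 0     1  -4    -1 ]
R1 ← R1 + 1/4·R2
  [ 1  0   4  -2 ]
  [ 0  1  -4  -1 ]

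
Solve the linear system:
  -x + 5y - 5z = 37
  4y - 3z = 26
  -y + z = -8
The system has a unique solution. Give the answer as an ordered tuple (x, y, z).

(3, 2, -6)

Form the augmented matrix and row-reduce:
  [ -1   5  -5  |  37 ]
  [  0   4  -3  |  26 ]
  [  0  -1   1  |  -8 ]
Multiply r1 by -1.
  [ 1  -5   5  |  -37 ]
  [ 0   4  -3  |   26 ]
  [ 0  -1   1  |   -8 ]
Multiply r2 by 1/4.
  [ 1  -5     5  |   -37 ]
  [ 0   1  -3/4  |  13/2 ]
  [ 0  -1     1  |    -8 ]
Add r2 to r3.
  [ 1  -5     5  |   -37 ]
  [ 0   1  -3/4  |  13/2 ]
  [ 0   0   1/4  |  -3/2 ]
Multiply r3 by 4.
  [ 1  -5     5  |   -37 ]
  [ 0   1  -3/4  |  13/2 ]
  [ 0   0     1  |    -6 ]
Add 3/4 times r3 to r2.
  [ 1  -5  5  |  -37 ]
  [ 0   1  0  |    2 ]
  [ 0   0  1  |   -6 ]
Subtract 5 times r3 from r1.
  [ 1  -5  0  |  -7 ]
  [ 0   1  0  |   2 ]
  [ 0   0  1  |  -6 ]
Add 5 times r2 to r1.
  [ 1  0  0  |   3 ]
  [ 0  1  0  |   2 ]
  [ 0  0  1  |  -6 ]
Reading off the last column: x = 3, y = 2, z = -6.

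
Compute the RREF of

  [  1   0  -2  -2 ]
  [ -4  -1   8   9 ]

r2 ← r2 + 4·r1
  [ 1   0  -2  -2 ]
  [ 0  -1   0   1 ]
r2 ← -1·r2
  [ 1  0  -2  -2 ]
  [ 0  1   0  -1 ]

[[1, 0, -2, -2], [0, 1, 0, -1]]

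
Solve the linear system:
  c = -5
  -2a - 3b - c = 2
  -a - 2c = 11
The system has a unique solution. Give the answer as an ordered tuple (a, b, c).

(-1, 5/3, -5)

Form the augmented matrix and row-reduce:
  [  0   0   1  |  -5 ]
  [ -2  -3  -1  |   2 ]
  [ -1   0  -2  |  11 ]
Swap ρ1 and ρ2.
Multiply ρ1 by -1/2.
Add ρ1 to ρ3.
Swap ρ2 and ρ3.
Multiply ρ2 by 2/3.
Add ρ3 to ρ2.
Subtract 1/2 times ρ3 from ρ1.
Subtract 3/2 times ρ2 from ρ1.
Reading off the last column: a = -1, b = 5/3, c = -5.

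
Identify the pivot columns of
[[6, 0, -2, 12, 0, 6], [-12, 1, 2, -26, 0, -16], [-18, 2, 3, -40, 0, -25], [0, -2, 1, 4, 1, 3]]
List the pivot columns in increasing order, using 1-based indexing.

ρ1 := 1/6·ρ1
  [   1   0  -1/3    2  0    1 ]
  [ -12   1     2  -26  0  -16 ]
  [ -18   2     3  -40  0  -25 ]
  [   0  -2     1    4  1    3 ]
ρ2 := ρ2 + 12·ρ1
  [   1   0  -1/3    2  0    1 ]
  [   0   1    -2   -2  0   -4 ]
  [ -18   2     3  -40  0  -25 ]
  [   0  -2     1    4  1    3 ]
ρ3 := ρ3 + 18·ρ1
  [ 1   0  -1/3   2  0   1 ]
  [ 0   1    -2  -2  0  -4 ]
  [ 0   2    -3  -4  0  -7 ]
  [ 0  -2     1   4  1   3 ]
ρ3 := ρ3 − 2·ρ2
  [ 1   0  -1/3   2  0   1 ]
  [ 0   1    -2  -2  0  -4 ]
  [ 0   0     1   0  0   1 ]
  [ 0  -2     1   4  1   3 ]
ρ4 := ρ4 + 2·ρ2
  [ 1  0  -1/3   2  0   1 ]
  [ 0  1    -2  -2  0  -4 ]
  [ 0  0     1   0  0   1 ]
  [ 0  0    -3   0  1  -5 ]
ρ4 := ρ4 + 3·ρ3
  [ 1  0  -1/3   2  0   1 ]
  [ 0  1    -2  -2  0  -4 ]
  [ 0  0     1   0  0   1 ]
  [ 0  0     0   0  1  -2 ]
ρ2 := ρ2 + 2·ρ3
  [ 1  0  -1/3   2  0   1 ]
  [ 0  1     0  -2  0  -2 ]
  [ 0  0     1   0  0   1 ]
  [ 0  0     0   0  1  -2 ]
ρ1 := ρ1 + 1/3·ρ3
  [ 1  0  0   2  0  4/3 ]
  [ 0  1  0  -2  0   -2 ]
  [ 0  0  1   0  0    1 ]
  [ 0  0  0   0  1   -2 ]
Pivot columns are the columns containing a leading 1.

1, 2, 3, 5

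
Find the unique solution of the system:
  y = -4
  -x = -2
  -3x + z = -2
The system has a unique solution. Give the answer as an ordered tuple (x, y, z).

(2, -4, 4)

Form the augmented matrix and row-reduce:
  [  0  1  0  |  -4 ]
  [ -1  0  0  |  -2 ]
  [ -3  0  1  |  -2 ]
Swap r1 and r2.
  [ -1  0  0  |  -2 ]
  [  0  1  0  |  -4 ]
  [ -3  0  1  |  -2 ]
Multiply r1 by -1.
  [  1  0  0  |   2 ]
  [  0  1  0  |  -4 ]
  [ -3  0  1  |  -2 ]
Add 3 times r1 to r3.
  [ 1  0  0  |   2 ]
  [ 0  1  0  |  -4 ]
  [ 0  0  1  |   4 ]
Reading off the last column: x = 2, y = -4, z = 4.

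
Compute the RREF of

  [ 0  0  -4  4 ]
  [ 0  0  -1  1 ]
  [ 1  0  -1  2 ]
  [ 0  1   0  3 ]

[[1, 0, 0, 1], [0, 1, 0, 3], [0, 0, 1, -1], [0, 0, 0, 0]]

Swap R1 and R3.
  [ 1  0  -1  2 ]
  [ 0  0  -1  1 ]
  [ 0  0  -4  4 ]
  [ 0  1   0  3 ]
Swap R2 and R4.
  [ 1  0  -1  2 ]
  [ 0  1   0  3 ]
  [ 0  0  -4  4 ]
  [ 0  0  -1  1 ]
Multiply R3 by -1/4.
  [ 1  0  -1   2 ]
  [ 0  1   0   3 ]
  [ 0  0   1  -1 ]
  [ 0  0  -1   1 ]
Add R3 to R4.
  [ 1  0  -1   2 ]
  [ 0  1   0   3 ]
  [ 0  0   1  -1 ]
  [ 0  0   0   0 ]
Add R3 to R1.
  [ 1  0  0   1 ]
  [ 0  1  0   3 ]
  [ 0  0  1  -1 ]
  [ 0  0  0   0 ]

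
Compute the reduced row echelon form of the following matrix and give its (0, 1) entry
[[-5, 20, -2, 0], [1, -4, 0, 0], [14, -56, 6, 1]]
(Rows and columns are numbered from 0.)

R1 → -1/5·R1
  [  1   -4  2/5  0 ]
  [  1   -4    0  0 ]
  [ 14  -56    6  1 ]
R2 → R2 − R1
  [  1   -4   2/5  0 ]
  [  0    0  -2/5  0 ]
  [ 14  -56     6  1 ]
R3 → R3 − 14·R1
  [ 1  -4   2/5  0 ]
  [ 0   0  -2/5  0 ]
  [ 0   0   2/5  1 ]
R2 → -5/2·R2
  [ 1  -4  2/5  0 ]
  [ 0   0    1  0 ]
  [ 0   0  2/5  1 ]
R3 → R3 − 2/5·R2
  [ 1  -4  2/5  0 ]
  [ 0   0    1  0 ]
  [ 0   0    0  1 ]
R1 → R1 − 2/5·R2
  [ 1  -4  0  0 ]
  [ 0   0  1  0 ]
  [ 0   0  0  1 ]

-4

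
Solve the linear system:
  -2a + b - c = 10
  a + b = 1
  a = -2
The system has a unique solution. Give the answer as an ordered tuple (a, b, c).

(-2, 3, -3)

Form the augmented matrix and row-reduce:
  [ -2  1  -1  |  10 ]
  [  1  1   0  |   1 ]
  [  1  0   0  |  -2 ]
R1 := -1/2·R1
  [ 1  -1/2  1/2  |  -5 ]
  [ 1     1    0  |   1 ]
  [ 1     0    0  |  -2 ]
R2 := R2 − R1
  [ 1  -1/2   1/2  |  -5 ]
  [ 0   3/2  -1/2  |   6 ]
  [ 1     0     0  |  -2 ]
R3 := R3 − R1
  [ 1  -1/2   1/2  |  -5 ]
  [ 0   3/2  -1/2  |   6 ]
  [ 0   1/2  -1/2  |   3 ]
R2 := 2/3·R2
  [ 1  -1/2   1/2  |  -5 ]
  [ 0     1  -1/3  |   4 ]
  [ 0   1/2  -1/2  |   3 ]
R3 := R3 − 1/2·R2
  [ 1  -1/2   1/2  |  -5 ]
  [ 0     1  -1/3  |   4 ]
  [ 0     0  -1/3  |   1 ]
R3 := -3·R3
  [ 1  -1/2   1/2  |  -5 ]
  [ 0     1  -1/3  |   4 ]
  [ 0     0     1  |  -3 ]
R2 := R2 + 1/3·R3
  [ 1  -1/2  1/2  |  -5 ]
  [ 0     1    0  |   3 ]
  [ 0     0    1  |  -3 ]
R1 := R1 − 1/2·R3
  [ 1  -1/2  0  |  -7/2 ]
  [ 0     1  0  |     3 ]
  [ 0     0  1  |    -3 ]
R1 := R1 + 1/2·R2
  [ 1  0  0  |  -2 ]
  [ 0  1  0  |   3 ]
  [ 0  0  1  |  -3 ]
Reading off the last column: a = -2, b = 3, c = -3.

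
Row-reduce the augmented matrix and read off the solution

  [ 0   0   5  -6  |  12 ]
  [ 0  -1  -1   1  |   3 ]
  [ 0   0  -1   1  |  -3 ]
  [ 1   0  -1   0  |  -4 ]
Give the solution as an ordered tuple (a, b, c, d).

(2, -6, 6, 3)

ρ1 ↔ ρ4
  [ 1   0  -1   0  |  -4 ]
  [ 0  -1  -1   1  |   3 ]
  [ 0   0  -1   1  |  -3 ]
  [ 0   0   5  -6  |  12 ]
ρ2 := -1·ρ2
  [ 1  0  -1   0  |  -4 ]
  [ 0  1   1  -1  |  -3 ]
  [ 0  0  -1   1  |  -3 ]
  [ 0  0   5  -6  |  12 ]
ρ3 := -1·ρ3
  [ 1  0  -1   0  |  -4 ]
  [ 0  1   1  -1  |  -3 ]
  [ 0  0   1  -1  |   3 ]
  [ 0  0   5  -6  |  12 ]
ρ4 := ρ4 − 5·ρ3
  [ 1  0  -1   0  |  -4 ]
  [ 0  1   1  -1  |  -3 ]
  [ 0  0   1  -1  |   3 ]
  [ 0  0   0  -1  |  -3 ]
ρ4 := -1·ρ4
  [ 1  0  -1   0  |  -4 ]
  [ 0  1   1  -1  |  -3 ]
  [ 0  0   1  -1  |   3 ]
  [ 0  0   0   1  |   3 ]
ρ3 := ρ3 + ρ4
  [ 1  0  -1   0  |  -4 ]
  [ 0  1   1  -1  |  -3 ]
  [ 0  0   1   0  |   6 ]
  [ 0  0   0   1  |   3 ]
ρ2 := ρ2 + ρ4
  [ 1  0  -1  0  |  -4 ]
  [ 0  1   1  0  |   0 ]
  [ 0  0   1  0  |   6 ]
  [ 0  0   0  1  |   3 ]
ρ2 := ρ2 − ρ3
  [ 1  0  -1  0  |  -4 ]
  [ 0  1   0  0  |  -6 ]
  [ 0  0   1  0  |   6 ]
  [ 0  0   0  1  |   3 ]
ρ1 := ρ1 + ρ3
  [ 1  0  0  0  |   2 ]
  [ 0  1  0  0  |  -6 ]
  [ 0  0  1  0  |   6 ]
  [ 0  0  0  1  |   3 ]
Reading off the last column: a = 2, b = -6, c = 6, d = 3.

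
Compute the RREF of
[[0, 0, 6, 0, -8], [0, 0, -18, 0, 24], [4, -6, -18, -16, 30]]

[[1, -3/2, 0, -4, 3/2], [0, 0, 1, 0, -4/3], [0, 0, 0, 0, 0]]

Swap R1 and R3.
  [ 4  -6  -18  -16  30 ]
  [ 0   0  -18    0  24 ]
  [ 0   0    6    0  -8 ]
Multiply R1 by 1/4.
  [ 1  -3/2  -9/2  -4  15/2 ]
  [ 0     0   -18   0    24 ]
  [ 0     0     6   0    -8 ]
Multiply R2 by -1/18.
  [ 1  -3/2  -9/2  -4  15/2 ]
  [ 0     0     1   0  -4/3 ]
  [ 0     0     6   0    -8 ]
Subtract 6 times R2 from R3.
  [ 1  -3/2  -9/2  -4  15/2 ]
  [ 0     0     1   0  -4/3 ]
  [ 0     0     0   0     0 ]
Add 9/2 times R2 to R1.
  [ 1  -3/2  0  -4   3/2 ]
  [ 0     0  1   0  -4/3 ]
  [ 0     0  0   0     0 ]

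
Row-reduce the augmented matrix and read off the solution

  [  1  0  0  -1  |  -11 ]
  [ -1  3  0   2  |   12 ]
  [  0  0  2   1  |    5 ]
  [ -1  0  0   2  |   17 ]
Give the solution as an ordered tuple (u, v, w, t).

R2 := R2 + R1
  [  1  0  0  -1  |  -11 ]
  [  0  3  0   1  |    1 ]
  [  0  0  2   1  |    5 ]
  [ -1  0  0   2  |   17 ]
R4 := R4 + R1
  [ 1  0  0  -1  |  -11 ]
  [ 0  3  0   1  |    1 ]
  [ 0  0  2   1  |    5 ]
  [ 0  0  0   1  |    6 ]
R2 := 1/3·R2
  [ 1  0  0   -1  |  -11 ]
  [ 0  1  0  1/3  |  1/3 ]
  [ 0  0  2    1  |    5 ]
  [ 0  0  0    1  |    6 ]
R3 := 1/2·R3
  [ 1  0  0   -1  |  -11 ]
  [ 0  1  0  1/3  |  1/3 ]
  [ 0  0  1  1/2  |  5/2 ]
  [ 0  0  0    1  |    6 ]
R3 := R3 − 1/2·R4
  [ 1  0  0   -1  |   -11 ]
  [ 0  1  0  1/3  |   1/3 ]
  [ 0  0  1    0  |  -1/2 ]
  [ 0  0  0    1  |     6 ]
R2 := R2 − 1/3·R4
  [ 1  0  0  -1  |   -11 ]
  [ 0  1  0   0  |  -5/3 ]
  [ 0  0  1   0  |  -1/2 ]
  [ 0  0  0   1  |     6 ]
R1 := R1 + R4
  [ 1  0  0  0  |    -5 ]
  [ 0  1  0  0  |  -5/3 ]
  [ 0  0  1  0  |  -1/2 ]
  [ 0  0  0  1  |     6 ]
Reading off the last column: u = -5, v = -5/3, w = -1/2, t = 6.

(-5, -5/3, -1/2, 6)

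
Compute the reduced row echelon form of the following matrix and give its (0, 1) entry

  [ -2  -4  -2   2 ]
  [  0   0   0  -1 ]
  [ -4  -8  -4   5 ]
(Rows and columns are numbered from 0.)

2

ρ1 → -1/2·ρ1
  [  1   2   1  -1 ]
  [  0   0   0  -1 ]
  [ -4  -8  -4   5 ]
ρ3 → ρ3 + 4·ρ1
  [ 1  2  1  -1 ]
  [ 0  0  0  -1 ]
  [ 0  0  0   1 ]
ρ2 → -1·ρ2
  [ 1  2  1  -1 ]
  [ 0  0  0   1 ]
  [ 0  0  0   1 ]
ρ3 → ρ3 − ρ2
  [ 1  2  1  -1 ]
  [ 0  0  0   1 ]
  [ 0  0  0   0 ]
ρ1 → ρ1 + ρ2
  [ 1  2  1  0 ]
  [ 0  0  0  1 ]
  [ 0  0  0  0 ]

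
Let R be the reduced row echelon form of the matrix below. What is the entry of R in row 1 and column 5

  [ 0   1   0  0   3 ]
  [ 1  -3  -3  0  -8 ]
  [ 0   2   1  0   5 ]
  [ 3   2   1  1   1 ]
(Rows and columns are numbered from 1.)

-2

ρ1 ↔ ρ2
  [ 1  -3  -3  0  -8 ]
  [ 0   1   0  0   3 ]
  [ 0   2   1  0   5 ]
  [ 3   2   1  1   1 ]
ρ4 -> ρ4 − 3·ρ1
  [ 1  -3  -3  0  -8 ]
  [ 0   1   0  0   3 ]
  [ 0   2   1  0   5 ]
  [ 0  11  10  1  25 ]
ρ3 -> ρ3 − 2·ρ2
  [ 1  -3  -3  0  -8 ]
  [ 0   1   0  0   3 ]
  [ 0   0   1  0  -1 ]
  [ 0  11  10  1  25 ]
ρ4 -> ρ4 − 11·ρ2
  [ 1  -3  -3  0  -8 ]
  [ 0   1   0  0   3 ]
  [ 0   0   1  0  -1 ]
  [ 0   0  10  1  -8 ]
ρ4 -> ρ4 − 10·ρ3
  [ 1  -3  -3  0  -8 ]
  [ 0   1   0  0   3 ]
  [ 0   0   1  0  -1 ]
  [ 0   0   0  1   2 ]
ρ1 -> ρ1 + 3·ρ3
  [ 1  -3  0  0  -11 ]
  [ 0   1  0  0    3 ]
  [ 0   0  1  0   -1 ]
  [ 0   0  0  1    2 ]
ρ1 -> ρ1 + 3·ρ2
  [ 1  0  0  0  -2 ]
  [ 0  1  0  0   3 ]
  [ 0  0  1  0  -1 ]
  [ 0  0  0  1   2 ]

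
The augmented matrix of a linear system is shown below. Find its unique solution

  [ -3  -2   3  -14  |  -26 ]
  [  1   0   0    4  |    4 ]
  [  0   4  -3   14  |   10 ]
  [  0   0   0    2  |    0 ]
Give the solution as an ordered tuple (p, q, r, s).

Multiply R1 by -1/3.
Subtract R1 from R2.
Multiply R2 by -3/2.
Subtract 4 times R2 from R3.
Multiply R3 by 1/3.
Multiply R4 by 1/2.
Subtract 10/3 times R4 from R3.
Subtract R4 from R2.
Subtract 14/3 times R4 from R1.
Add 3/2 times R3 to R2.
Add R3 to R1.
Subtract 2/3 times R2 from R1.
Reading off the last column: p = 4, q = -2, r = -6, s = 0.

(4, -2, -6, 0)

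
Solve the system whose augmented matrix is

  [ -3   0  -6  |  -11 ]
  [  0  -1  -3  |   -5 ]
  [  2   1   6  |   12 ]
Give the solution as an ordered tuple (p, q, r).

R1 := -1/3·R1
  [ 1   0   2  |  11/3 ]
  [ 0  -1  -3  |    -5 ]
  [ 2   1   6  |    12 ]
R3 := R3 − 2·R1
  [ 1   0   2  |  11/3 ]
  [ 0  -1  -3  |    -5 ]
  [ 0   1   2  |  14/3 ]
R2 := -1·R2
  [ 1  0  2  |  11/3 ]
  [ 0  1  3  |     5 ]
  [ 0  1  2  |  14/3 ]
R3 := R3 − R2
  [ 1  0   2  |  11/3 ]
  [ 0  1   3  |     5 ]
  [ 0  0  -1  |  -1/3 ]
R3 := -1·R3
  [ 1  0  2  |  11/3 ]
  [ 0  1  3  |     5 ]
  [ 0  0  1  |   1/3 ]
R2 := R2 − 3·R3
  [ 1  0  2  |  11/3 ]
  [ 0  1  0  |     4 ]
  [ 0  0  1  |   1/3 ]
R1 := R1 − 2·R3
  [ 1  0  0  |    3 ]
  [ 0  1  0  |    4 ]
  [ 0  0  1  |  1/3 ]
Reading off the last column: p = 3, q = 4, r = 1/3.

(3, 4, 1/3)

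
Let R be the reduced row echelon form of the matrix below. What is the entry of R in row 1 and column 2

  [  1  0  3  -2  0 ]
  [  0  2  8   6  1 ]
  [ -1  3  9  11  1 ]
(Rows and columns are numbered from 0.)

4

R3 -> R3 + R1
  [ 1  0   3  -2  0 ]
  [ 0  2   8   6  1 ]
  [ 0  3  12   9  1 ]
R2 -> 1/2·R2
  [ 1  0   3  -2    0 ]
  [ 0  1   4   3  1/2 ]
  [ 0  3  12   9    1 ]
R3 -> R3 − 3·R2
  [ 1  0  3  -2     0 ]
  [ 0  1  4   3   1/2 ]
  [ 0  0  0   0  -1/2 ]
R3 -> -2·R3
  [ 1  0  3  -2    0 ]
  [ 0  1  4   3  1/2 ]
  [ 0  0  0   0    1 ]
R2 -> R2 − 1/2·R3
  [ 1  0  3  -2  0 ]
  [ 0  1  4   3  0 ]
  [ 0  0  0   0  1 ]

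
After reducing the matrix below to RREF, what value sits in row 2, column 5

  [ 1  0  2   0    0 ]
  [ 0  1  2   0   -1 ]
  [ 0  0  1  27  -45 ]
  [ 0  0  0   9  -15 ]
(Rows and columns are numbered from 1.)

Multiply ρ4 by 1/9.
  [ 1  0  2   0     0 ]
  [ 0  1  2   0    -1 ]
  [ 0  0  1  27   -45 ]
  [ 0  0  0   1  -5/3 ]
Subtract 27 times ρ4 from ρ3.
  [ 1  0  2  0     0 ]
  [ 0  1  2  0    -1 ]
  [ 0  0  1  0     0 ]
  [ 0  0  0  1  -5/3 ]
Subtract 2 times ρ3 from ρ2.
  [ 1  0  2  0     0 ]
  [ 0  1  0  0    -1 ]
  [ 0  0  1  0     0 ]
  [ 0  0  0  1  -5/3 ]
Subtract 2 times ρ3 from ρ1.
  [ 1  0  0  0     0 ]
  [ 0  1  0  0    -1 ]
  [ 0  0  1  0     0 ]
  [ 0  0  0  1  -5/3 ]

-1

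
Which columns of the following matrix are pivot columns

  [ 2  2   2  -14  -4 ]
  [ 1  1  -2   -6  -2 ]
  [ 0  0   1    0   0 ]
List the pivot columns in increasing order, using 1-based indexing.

Multiply R1 by 1/2.
  [ 1  1   1  -7  -2 ]
  [ 1  1  -2  -6  -2 ]
  [ 0  0   1   0   0 ]
Subtract R1 from R2.
  [ 1  1   1  -7  -2 ]
  [ 0  0  -3   1   0 ]
  [ 0  0   1   0   0 ]
Multiply R2 by -1/3.
  [ 1  1  1    -7  -2 ]
  [ 0  0  1  -1/3   0 ]
  [ 0  0  1     0   0 ]
Subtract R2 from R3.
  [ 1  1  1    -7  -2 ]
  [ 0  0  1  -1/3   0 ]
  [ 0  0  0   1/3   0 ]
Multiply R3 by 3.
  [ 1  1  1    -7  -2 ]
  [ 0  0  1  -1/3   0 ]
  [ 0  0  0     1   0 ]
Add 1/3 times R3 to R2.
  [ 1  1  1  -7  -2 ]
  [ 0  0  1   0   0 ]
  [ 0  0  0   1   0 ]
Add 7 times R3 to R1.
  [ 1  1  1  0  -2 ]
  [ 0  0  1  0   0 ]
  [ 0  0  0  1   0 ]
Subtract R2 from R1.
  [ 1  1  0  0  -2 ]
  [ 0  0  1  0   0 ]
  [ 0  0  0  1   0 ]
Pivot columns are the columns containing a leading 1.

1, 3, 4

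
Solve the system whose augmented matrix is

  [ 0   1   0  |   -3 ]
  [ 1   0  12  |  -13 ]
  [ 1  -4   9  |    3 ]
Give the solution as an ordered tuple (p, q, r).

Swap ρ1 and ρ2.
  [ 1   0  12  |  -13 ]
  [ 0   1   0  |   -3 ]
  [ 1  -4   9  |    3 ]
Subtract ρ1 from ρ3.
  [ 1   0  12  |  -13 ]
  [ 0   1   0  |   -3 ]
  [ 0  -4  -3  |   16 ]
Add 4 times ρ2 to ρ3.
  [ 1  0  12  |  -13 ]
  [ 0  1   0  |   -3 ]
  [ 0  0  -3  |    4 ]
Multiply ρ3 by -1/3.
  [ 1  0  12  |   -13 ]
  [ 0  1   0  |    -3 ]
  [ 0  0   1  |  -4/3 ]
Subtract 12 times ρ3 from ρ1.
  [ 1  0  0  |     3 ]
  [ 0  1  0  |    -3 ]
  [ 0  0  1  |  -4/3 ]
Reading off the last column: p = 3, q = -3, r = -4/3.

(3, -3, -4/3)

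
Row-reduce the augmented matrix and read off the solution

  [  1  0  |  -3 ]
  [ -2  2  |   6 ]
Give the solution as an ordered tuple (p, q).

ρ2 → ρ2 + 2·ρ1
  [ 1  0  |  -3 ]
  [ 0  2  |   0 ]
ρ2 → 1/2·ρ2
  [ 1  0  |  -3 ]
  [ 0  1  |   0 ]
Reading off the last column: p = -3, q = 0.

(-3, 0)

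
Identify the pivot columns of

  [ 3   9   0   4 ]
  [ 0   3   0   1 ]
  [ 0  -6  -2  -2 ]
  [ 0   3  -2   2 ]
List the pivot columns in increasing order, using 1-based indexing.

1, 2, 3, 4

R1 ← 1/3·R1
  [ 1   3   0  4/3 ]
  [ 0   3   0    1 ]
  [ 0  -6  -2   -2 ]
  [ 0   3  -2    2 ]
R2 ← 1/3·R2
  [ 1   3   0  4/3 ]
  [ 0   1   0  1/3 ]
  [ 0  -6  -2   -2 ]
  [ 0   3  -2    2 ]
R3 ← R3 + 6·R2
  [ 1  3   0  4/3 ]
  [ 0  1   0  1/3 ]
  [ 0  0  -2    0 ]
  [ 0  3  -2    2 ]
R4 ← R4 − 3·R2
  [ 1  3   0  4/3 ]
  [ 0  1   0  1/3 ]
  [ 0  0  -2    0 ]
  [ 0  0  -2    1 ]
R3 ← -1/2·R3
  [ 1  3   0  4/3 ]
  [ 0  1   0  1/3 ]
  [ 0  0   1    0 ]
  [ 0  0  -2    1 ]
R4 ← R4 + 2·R3
  [ 1  3  0  4/3 ]
  [ 0  1  0  1/3 ]
  [ 0  0  1    0 ]
  [ 0  0  0    1 ]
R2 ← R2 − 1/3·R4
  [ 1  3  0  4/3 ]
  [ 0  1  0    0 ]
  [ 0  0  1    0 ]
  [ 0  0  0    1 ]
R1 ← R1 − 4/3·R4
  [ 1  3  0  0 ]
  [ 0  1  0  0 ]
  [ 0  0  1  0 ]
  [ 0  0  0  1 ]
R1 ← R1 − 3·R2
  [ 1  0  0  0 ]
  [ 0  1  0  0 ]
  [ 0  0  1  0 ]
  [ 0  0  0  1 ]
Pivot columns are the columns containing a leading 1.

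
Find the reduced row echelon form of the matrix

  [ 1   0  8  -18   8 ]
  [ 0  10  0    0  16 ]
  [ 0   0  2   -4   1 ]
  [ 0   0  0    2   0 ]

[[1, 0, 0, 0, 4], [0, 1, 0, 0, 8/5], [0, 0, 1, 0, 1/2], [0, 0, 0, 1, 0]]

R2 → 1/10·R2
  [ 1  0  8  -18    8 ]
  [ 0  1  0    0  8/5 ]
  [ 0  0  2   -4    1 ]
  [ 0  0  0    2    0 ]
R3 → 1/2·R3
  [ 1  0  8  -18    8 ]
  [ 0  1  0    0  8/5 ]
  [ 0  0  1   -2  1/2 ]
  [ 0  0  0    2    0 ]
R4 → 1/2·R4
  [ 1  0  8  -18    8 ]
  [ 0  1  0    0  8/5 ]
  [ 0  0  1   -2  1/2 ]
  [ 0  0  0    1    0 ]
R3 → R3 + 2·R4
  [ 1  0  8  -18    8 ]
  [ 0  1  0    0  8/5 ]
  [ 0  0  1    0  1/2 ]
  [ 0  0  0    1    0 ]
R1 → R1 + 18·R4
  [ 1  0  8  0    8 ]
  [ 0  1  0  0  8/5 ]
  [ 0  0  1  0  1/2 ]
  [ 0  0  0  1    0 ]
R1 → R1 − 8·R3
  [ 1  0  0  0    4 ]
  [ 0  1  0  0  8/5 ]
  [ 0  0  1  0  1/2 ]
  [ 0  0  0  1    0 ]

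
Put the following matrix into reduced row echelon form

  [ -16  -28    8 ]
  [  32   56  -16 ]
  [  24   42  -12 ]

[[1, 7/4, -1/2], [0, 0, 0], [0, 0, 0]]

Multiply ρ1 by -1/16.
  [  1  7/4  -1/2 ]
  [ 32   56   -16 ]
  [ 24   42   -12 ]
Subtract 32 times ρ1 from ρ2.
  [  1  7/4  -1/2 ]
  [  0    0     0 ]
  [ 24   42   -12 ]
Subtract 24 times ρ1 from ρ3.
  [ 1  7/4  -1/2 ]
  [ 0    0     0 ]
  [ 0    0     0 ]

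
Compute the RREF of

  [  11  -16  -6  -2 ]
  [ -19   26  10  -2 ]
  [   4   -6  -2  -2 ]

[[1, 0, 0, 4], [0, 1, 0, 4], [0, 0, 1, -3]]

R1 -> 1/11·R1
  [   1  -16/11  -6/11  -2/11 ]
  [ -19      26     10     -2 ]
  [   4      -6     -2     -2 ]
R2 -> R2 + 19·R1
  [ 1  -16/11  -6/11   -2/11 ]
  [ 0  -18/11  -4/11  -60/11 ]
  [ 4      -6     -2      -2 ]
R3 -> R3 − 4·R1
  [ 1  -16/11  -6/11   -2/11 ]
  [ 0  -18/11  -4/11  -60/11 ]
  [ 0   -2/11   2/11  -14/11 ]
R2 -> -11/18·R2
  [ 1  -16/11  -6/11   -2/11 ]
  [ 0       1    2/9    10/3 ]
  [ 0   -2/11   2/11  -14/11 ]
R3 -> R3 + 2/11·R2
  [ 1  -16/11  -6/11  -2/11 ]
  [ 0       1    2/9   10/3 ]
  [ 0       0    2/9   -2/3 ]
R3 -> 9/2·R3
  [ 1  -16/11  -6/11  -2/11 ]
  [ 0       1    2/9   10/3 ]
  [ 0       0      1     -3 ]
R2 -> R2 − 2/9·R3
  [ 1  -16/11  -6/11  -2/11 ]
  [ 0       1      0      4 ]
  [ 0       0      1     -3 ]
R1 -> R1 + 6/11·R3
  [ 1  -16/11  0  -20/11 ]
  [ 0       1  0       4 ]
  [ 0       0  1      -3 ]
R1 -> R1 + 16/11·R2
  [ 1  0  0   4 ]
  [ 0  1  0   4 ]
  [ 0  0  1  -3 ]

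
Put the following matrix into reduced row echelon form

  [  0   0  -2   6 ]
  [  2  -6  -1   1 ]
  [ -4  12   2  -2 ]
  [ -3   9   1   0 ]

R1 ↔ R2
  [  2  -6  -1   1 ]
  [  0   0  -2   6 ]
  [ -4  12   2  -2 ]
  [ -3   9   1   0 ]
R1 → 1/2·R1
  [  1  -3  -1/2  1/2 ]
  [  0   0    -2    6 ]
  [ -4  12     2   -2 ]
  [ -3   9     1    0 ]
R3 → R3 + 4·R1
  [  1  -3  -1/2  1/2 ]
  [  0   0    -2    6 ]
  [  0   0     0    0 ]
  [ -3   9     1    0 ]
R4 → R4 + 3·R1
  [ 1  -3  -1/2  1/2 ]
  [ 0   0    -2    6 ]
  [ 0   0     0    0 ]
  [ 0   0  -1/2  3/2 ]
R2 → -1/2·R2
  [ 1  -3  -1/2  1/2 ]
  [ 0   0     1   -3 ]
  [ 0   0     0    0 ]
  [ 0   0  -1/2  3/2 ]
R4 → R4 + 1/2·R2
  [ 1  -3  -1/2  1/2 ]
  [ 0   0     1   -3 ]
  [ 0   0     0    0 ]
  [ 0   0     0    0 ]
R1 → R1 + 1/2·R2
  [ 1  -3  0  -1 ]
  [ 0   0  1  -3 ]
  [ 0   0  0   0 ]
  [ 0   0  0   0 ]

[[1, -3, 0, -1], [0, 0, 1, -3], [0, 0, 0, 0], [0, 0, 0, 0]]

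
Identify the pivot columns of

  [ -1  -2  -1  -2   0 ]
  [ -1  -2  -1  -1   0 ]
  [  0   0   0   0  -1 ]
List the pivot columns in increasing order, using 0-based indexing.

0, 3, 4

ρ1 := -1·ρ1
ρ2 := ρ2 + ρ1
ρ3 := -1·ρ3
ρ1 := ρ1 − 2·ρ2
Pivot columns are the columns containing a leading 1.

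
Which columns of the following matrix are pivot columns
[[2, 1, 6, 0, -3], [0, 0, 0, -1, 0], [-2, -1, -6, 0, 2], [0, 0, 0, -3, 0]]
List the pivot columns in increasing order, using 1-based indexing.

1, 4, 5

r1 := 1/2·r1
  [  1  1/2   3   0  -3/2 ]
  [  0    0   0  -1     0 ]
  [ -2   -1  -6   0     2 ]
  [  0    0   0  -3     0 ]
r3 := r3 + 2·r1
  [ 1  1/2  3   0  -3/2 ]
  [ 0    0  0  -1     0 ]
  [ 0    0  0   0    -1 ]
  [ 0    0  0  -3     0 ]
r2 := -1·r2
  [ 1  1/2  3   0  -3/2 ]
  [ 0    0  0   1     0 ]
  [ 0    0  0   0    -1 ]
  [ 0    0  0  -3     0 ]
r4 := r4 + 3·r2
  [ 1  1/2  3  0  -3/2 ]
  [ 0    0  0  1     0 ]
  [ 0    0  0  0    -1 ]
  [ 0    0  0  0     0 ]
r3 := -1·r3
  [ 1  1/2  3  0  -3/2 ]
  [ 0    0  0  1     0 ]
  [ 0    0  0  0     1 ]
  [ 0    0  0  0     0 ]
r1 := r1 + 3/2·r3
  [ 1  1/2  3  0  0 ]
  [ 0    0  0  1  0 ]
  [ 0    0  0  0  1 ]
  [ 0    0  0  0  0 ]
Pivot columns are the columns containing a leading 1.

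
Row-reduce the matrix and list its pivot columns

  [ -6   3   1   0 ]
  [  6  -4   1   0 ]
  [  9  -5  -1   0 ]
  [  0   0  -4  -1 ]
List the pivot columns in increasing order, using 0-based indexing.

0, 1, 2, 3

R1 -> -1/6·R1
  [ 1  -1/2  -1/6   0 ]
  [ 6    -4     1   0 ]
  [ 9    -5    -1   0 ]
  [ 0     0    -4  -1 ]
R2 -> R2 − 6·R1
  [ 1  -1/2  -1/6   0 ]
  [ 0    -1     2   0 ]
  [ 9    -5    -1   0 ]
  [ 0     0    -4  -1 ]
R3 -> R3 − 9·R1
  [ 1  -1/2  -1/6   0 ]
  [ 0    -1     2   0 ]
  [ 0  -1/2   1/2   0 ]
  [ 0     0    -4  -1 ]
R2 -> -1·R2
  [ 1  -1/2  -1/6   0 ]
  [ 0     1    -2   0 ]
  [ 0  -1/2   1/2   0 ]
  [ 0     0    -4  -1 ]
R3 -> R3 + 1/2·R2
  [ 1  -1/2  -1/6   0 ]
  [ 0     1    -2   0 ]
  [ 0     0  -1/2   0 ]
  [ 0     0    -4  -1 ]
R3 -> -2·R3
  [ 1  -1/2  -1/6   0 ]
  [ 0     1    -2   0 ]
  [ 0     0     1   0 ]
  [ 0     0    -4  -1 ]
R4 -> R4 + 4·R3
  [ 1  -1/2  -1/6   0 ]
  [ 0     1    -2   0 ]
  [ 0     0     1   0 ]
  [ 0     0     0  -1 ]
R4 -> -1·R4
  [ 1  -1/2  -1/6  0 ]
  [ 0     1    -2  0 ]
  [ 0     0     1  0 ]
  [ 0     0     0  1 ]
R2 -> R2 + 2·R3
  [ 1  -1/2  -1/6  0 ]
  [ 0     1     0  0 ]
  [ 0     0     1  0 ]
  [ 0     0     0  1 ]
R1 -> R1 + 1/6·R3
  [ 1  -1/2  0  0 ]
  [ 0     1  0  0 ]
  [ 0     0  1  0 ]
  [ 0     0  0  1 ]
R1 -> R1 + 1/2·R2
  [ 1  0  0  0 ]
  [ 0  1  0  0 ]
  [ 0  0  1  0 ]
  [ 0  0  0  1 ]
Pivot columns are the columns containing a leading 1.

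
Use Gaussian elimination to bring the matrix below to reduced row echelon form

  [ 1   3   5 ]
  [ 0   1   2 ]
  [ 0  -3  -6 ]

[[1, 0, -1], [0, 1, 2], [0, 0, 0]]

ρ3 := ρ3 + 3·ρ2
ρ1 := ρ1 − 3·ρ2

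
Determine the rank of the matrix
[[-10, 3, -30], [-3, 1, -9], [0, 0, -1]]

rank = 3

Multiply R1 by -1/10.
  [  1  -3/10   3 ]
  [ -3      1  -9 ]
  [  0      0  -1 ]
Add 3 times R1 to R2.
  [ 1  -3/10   3 ]
  [ 0   1/10   0 ]
  [ 0      0  -1 ]
Multiply R2 by 10.
  [ 1  -3/10   3 ]
  [ 0      1   0 ]
  [ 0      0  -1 ]
Multiply R3 by -1.
  [ 1  -3/10  3 ]
  [ 0      1  0 ]
  [ 0      0  1 ]
Subtract 3 times R3 from R1.
  [ 1  -3/10  0 ]
  [ 0      1  0 ]
  [ 0      0  1 ]
Add 3/10 times R2 to R1.
  [ 1  0  0 ]
  [ 0  1  0 ]
  [ 0  0  1 ]
The reduced form has 3 nonzero rows.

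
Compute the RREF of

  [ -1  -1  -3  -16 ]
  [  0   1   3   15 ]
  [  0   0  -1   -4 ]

[[1, 0, 0, 1], [0, 1, 0, 3], [0, 0, 1, 4]]

r1 := -1·r1
  [ 1  1   3  16 ]
  [ 0  1   3  15 ]
  [ 0  0  -1  -4 ]
r3 := -1·r3
  [ 1  1  3  16 ]
  [ 0  1  3  15 ]
  [ 0  0  1   4 ]
r2 := r2 − 3·r3
  [ 1  1  3  16 ]
  [ 0  1  0   3 ]
  [ 0  0  1   4 ]
r1 := r1 − 3·r3
  [ 1  1  0  4 ]
  [ 0  1  0  3 ]
  [ 0  0  1  4 ]
r1 := r1 − r2
  [ 1  0  0  1 ]
  [ 0  1  0  3 ]
  [ 0  0  1  4 ]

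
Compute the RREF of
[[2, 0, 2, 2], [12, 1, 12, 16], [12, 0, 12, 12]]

[[1, 0, 1, 1], [0, 1, 0, 4], [0, 0, 0, 0]]

R1 → 1/2·R1
R2 → R2 − 12·R1
R3 → R3 − 12·R1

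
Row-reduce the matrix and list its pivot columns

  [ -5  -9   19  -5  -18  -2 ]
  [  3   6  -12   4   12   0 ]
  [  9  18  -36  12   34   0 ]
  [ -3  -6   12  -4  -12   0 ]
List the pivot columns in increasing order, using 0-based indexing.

0, 1, 4

R1 -> -1/5·R1
  [  1  9/5  -19/5   1  18/5  2/5 ]
  [  3    6    -12   4    12    0 ]
  [  9   18    -36  12    34    0 ]
  [ -3   -6     12  -4   -12    0 ]
R2 -> R2 − 3·R1
  [  1  9/5  -19/5   1  18/5   2/5 ]
  [  0  3/5   -3/5   1   6/5  -6/5 ]
  [  9   18    -36  12    34     0 ]
  [ -3   -6     12  -4   -12     0 ]
R3 -> R3 − 9·R1
  [  1  9/5  -19/5   1  18/5    2/5 ]
  [  0  3/5   -3/5   1   6/5   -6/5 ]
  [  0  9/5   -9/5   3   8/5  -18/5 ]
  [ -3   -6     12  -4   -12      0 ]
R4 -> R4 + 3·R1
  [ 1   9/5  -19/5   1  18/5    2/5 ]
  [ 0   3/5   -3/5   1   6/5   -6/5 ]
  [ 0   9/5   -9/5   3   8/5  -18/5 ]
  [ 0  -3/5    3/5  -1  -6/5    6/5 ]
R2 -> 5/3·R2
  [ 1   9/5  -19/5    1  18/5    2/5 ]
  [ 0     1     -1  5/3     2     -2 ]
  [ 0   9/5   -9/5    3   8/5  -18/5 ]
  [ 0  -3/5    3/5   -1  -6/5    6/5 ]
R3 -> R3 − 9/5·R2
  [ 1   9/5  -19/5    1  18/5  2/5 ]
  [ 0     1     -1  5/3     2   -2 ]
  [ 0     0      0    0    -2    0 ]
  [ 0  -3/5    3/5   -1  -6/5  6/5 ]
R4 -> R4 + 3/5·R2
  [ 1  9/5  -19/5    1  18/5  2/5 ]
  [ 0    1     -1  5/3     2   -2 ]
  [ 0    0      0    0    -2    0 ]
  [ 0    0      0    0     0    0 ]
R3 -> -1/2·R3
  [ 1  9/5  -19/5    1  18/5  2/5 ]
  [ 0    1     -1  5/3     2   -2 ]
  [ 0    0      0    0     1    0 ]
  [ 0    0      0    0     0    0 ]
R2 -> R2 − 2·R3
  [ 1  9/5  -19/5    1  18/5  2/5 ]
  [ 0    1     -1  5/3     0   -2 ]
  [ 0    0      0    0     1    0 ]
  [ 0    0      0    0     0    0 ]
R1 -> R1 − 18/5·R3
  [ 1  9/5  -19/5    1  0  2/5 ]
  [ 0    1     -1  5/3  0   -2 ]
  [ 0    0      0    0  1    0 ]
  [ 0    0      0    0  0    0 ]
R1 -> R1 − 9/5·R2
  [ 1  0  -2   -2  0   4 ]
  [ 0  1  -1  5/3  0  -2 ]
  [ 0  0   0    0  1   0 ]
  [ 0  0   0    0  0   0 ]
Pivot columns are the columns containing a leading 1.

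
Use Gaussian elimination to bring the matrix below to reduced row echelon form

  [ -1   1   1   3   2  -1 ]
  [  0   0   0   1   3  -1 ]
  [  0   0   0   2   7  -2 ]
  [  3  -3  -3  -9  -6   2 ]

R1 -> -1·R1
  [ 1  -1  -1  -3  -2   1 ]
  [ 0   0   0   1   3  -1 ]
  [ 0   0   0   2   7  -2 ]
  [ 3  -3  -3  -9  -6   2 ]
R4 -> R4 − 3·R1
  [ 1  -1  -1  -3  -2   1 ]
  [ 0   0   0   1   3  -1 ]
  [ 0   0   0   2   7  -2 ]
  [ 0   0   0   0   0  -1 ]
R3 -> R3 − 2·R2
  [ 1  -1  -1  -3  -2   1 ]
  [ 0   0   0   1   3  -1 ]
  [ 0   0   0   0   1   0 ]
  [ 0   0   0   0   0  -1 ]
R4 -> -1·R4
  [ 1  -1  -1  -3  -2   1 ]
  [ 0   0   0   1   3  -1 ]
  [ 0   0   0   0   1   0 ]
  [ 0   0   0   0   0   1 ]
R2 -> R2 + R4
  [ 1  -1  -1  -3  -2  1 ]
  [ 0   0   0   1   3  0 ]
  [ 0   0   0   0   1  0 ]
  [ 0   0   0   0   0  1 ]
R1 -> R1 − R4
  [ 1  -1  -1  -3  -2  0 ]
  [ 0   0   0   1   3  0 ]
  [ 0   0   0   0   1  0 ]
  [ 0   0   0   0   0  1 ]
R2 -> R2 − 3·R3
  [ 1  -1  -1  -3  -2  0 ]
  [ 0   0   0   1   0  0 ]
  [ 0   0   0   0   1  0 ]
  [ 0   0   0   0   0  1 ]
R1 -> R1 + 2·R3
  [ 1  -1  -1  -3  0  0 ]
  [ 0   0   0   1  0  0 ]
  [ 0   0   0   0  1  0 ]
  [ 0   0   0   0  0  1 ]
R1 -> R1 + 3·R2
  [ 1  -1  -1  0  0  0 ]
  [ 0   0   0  1  0  0 ]
  [ 0   0   0  0  1  0 ]
  [ 0   0   0  0  0  1 ]

[[1, -1, -1, 0, 0, 0], [0, 0, 0, 1, 0, 0], [0, 0, 0, 0, 1, 0], [0, 0, 0, 0, 0, 1]]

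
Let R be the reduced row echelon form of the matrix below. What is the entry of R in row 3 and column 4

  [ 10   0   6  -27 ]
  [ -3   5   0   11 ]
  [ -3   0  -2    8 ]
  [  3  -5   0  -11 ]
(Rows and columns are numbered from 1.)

1/2

R1 -> 1/10·R1
  [  1   0  3/5  -27/10 ]
  [ -3   5    0      11 ]
  [ -3   0   -2       8 ]
  [  3  -5    0     -11 ]
R2 -> R2 + 3·R1
  [  1   0  3/5  -27/10 ]
  [  0   5  9/5   29/10 ]
  [ -3   0   -2       8 ]
  [  3  -5    0     -11 ]
R3 -> R3 + 3·R1
  [ 1   0   3/5  -27/10 ]
  [ 0   5   9/5   29/10 ]
  [ 0   0  -1/5   -1/10 ]
  [ 3  -5     0     -11 ]
R4 -> R4 − 3·R1
  [ 1   0   3/5  -27/10 ]
  [ 0   5   9/5   29/10 ]
  [ 0   0  -1/5   -1/10 ]
  [ 0  -5  -9/5  -29/10 ]
R2 -> 1/5·R2
  [ 1   0   3/5  -27/10 ]
  [ 0   1  9/25   29/50 ]
  [ 0   0  -1/5   -1/10 ]
  [ 0  -5  -9/5  -29/10 ]
R4 -> R4 + 5·R2
  [ 1  0   3/5  -27/10 ]
  [ 0  1  9/25   29/50 ]
  [ 0  0  -1/5   -1/10 ]
  [ 0  0     0       0 ]
R3 -> -5·R3
  [ 1  0   3/5  -27/10 ]
  [ 0  1  9/25   29/50 ]
  [ 0  0     1     1/2 ]
  [ 0  0     0       0 ]
R2 -> R2 − 9/25·R3
  [ 1  0  3/5  -27/10 ]
  [ 0  1    0     2/5 ]
  [ 0  0    1     1/2 ]
  [ 0  0    0       0 ]
R1 -> R1 − 3/5·R3
  [ 1  0  0   -3 ]
  [ 0  1  0  2/5 ]
  [ 0  0  1  1/2 ]
  [ 0  0  0    0 ]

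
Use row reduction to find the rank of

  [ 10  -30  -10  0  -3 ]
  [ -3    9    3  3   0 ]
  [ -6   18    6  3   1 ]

rank = 3

ρ1 ← 1/10·ρ1
  [  1  -3  -1  0  -3/10 ]
  [ -3   9   3  3      0 ]
  [ -6  18   6  3      1 ]
ρ2 ← ρ2 + 3·ρ1
  [  1  -3  -1  0  -3/10 ]
  [  0   0   0  3  -9/10 ]
  [ -6  18   6  3      1 ]
ρ3 ← ρ3 + 6·ρ1
  [ 1  -3  -1  0  -3/10 ]
  [ 0   0   0  3  -9/10 ]
  [ 0   0   0  3   -4/5 ]
ρ2 ← 1/3·ρ2
  [ 1  -3  -1  0  -3/10 ]
  [ 0   0   0  1  -3/10 ]
  [ 0   0   0  3   -4/5 ]
ρ3 ← ρ3 − 3·ρ2
  [ 1  -3  -1  0  -3/10 ]
  [ 0   0   0  1  -3/10 ]
  [ 0   0   0  0   1/10 ]
ρ3 ← 10·ρ3
  [ 1  -3  -1  0  -3/10 ]
  [ 0   0   0  1  -3/10 ]
  [ 0   0   0  0      1 ]
ρ2 ← ρ2 + 3/10·ρ3
  [ 1  -3  -1  0  -3/10 ]
  [ 0   0   0  1      0 ]
  [ 0   0   0  0      1 ]
ρ1 ← ρ1 + 3/10·ρ3
  [ 1  -3  -1  0  0 ]
  [ 0   0   0  1  0 ]
  [ 0   0   0  0  1 ]
The reduced form has 3 nonzero rows.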